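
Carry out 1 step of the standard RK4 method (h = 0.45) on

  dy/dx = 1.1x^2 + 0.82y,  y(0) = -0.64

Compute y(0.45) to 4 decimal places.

-0.8888

RK4: k1 = f(x_n, y_n); k2 = f(x_n + h/2, y_n + (h/2)·k1); k3 = f(x_n + h/2, y_n + (h/2)·k2); k4 = f(x_n + h, y_n + h·k3); y_{n+1} = y_n + (h/6)·(k1 + 2k2 + 2k3 + k4).
x=0.000000, y=-0.640000:
  k1 = f(0.000000, -0.640000) = -0.524800
  k2 = f(0.225000, -0.758080) = -0.565938
  k3 = f(0.225000, -0.767336) = -0.573528
  k4 = f(0.450000, -0.898088) = -0.513682
  y ← -0.640000 + (0.45/6)·(k1 + 2k2 + 2k3 + k4) = -0.888806
y(0.45) ≈ -0.8888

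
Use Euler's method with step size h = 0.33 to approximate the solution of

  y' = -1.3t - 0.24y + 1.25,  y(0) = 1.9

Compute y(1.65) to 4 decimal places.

Euler: y_{n+1} = y_n + h·f(t_n, y_n).
t=0.000000, y=1.900000: f=0.794000 → y ← 1.900000 + 0.33·0.794000 = 2.162020
t=0.330000, y=2.162020: f=0.302115 → y ← 2.162020 + 0.33·0.302115 = 2.261718
t=0.660000, y=2.261718: f=-0.150812 → y ← 2.261718 + 0.33·(-0.150812) = 2.211950
t=0.990000, y=2.211950: f=-0.567868 → y ← 2.211950 + 0.33·(-0.567868) = 2.024554
t=1.320000, y=2.024554: f=-0.951893 → y ← 2.024554 + 0.33·(-0.951893) = 1.710429
y(1.65) ≈ 1.7104

1.7104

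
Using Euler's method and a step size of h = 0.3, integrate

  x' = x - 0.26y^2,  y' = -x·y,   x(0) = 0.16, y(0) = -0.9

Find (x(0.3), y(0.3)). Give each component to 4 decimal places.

Euler on (x,y): x_{n+1} = x_n + h·x', y_{n+1} = y_n + h·y'.
0.000000: (0.160000, -0.900000); f=(-0.050600, 0.144000) → (0.144820, -0.856800)
(x(0.3), y(0.3)) ≈ (0.1448, -0.8568)

0.1448, -0.8568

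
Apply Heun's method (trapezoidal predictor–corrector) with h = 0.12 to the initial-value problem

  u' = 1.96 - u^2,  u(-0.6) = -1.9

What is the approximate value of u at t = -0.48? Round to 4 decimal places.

-2.1455

Heun: k1 = f(t_n, u_n); k2 = f(t_n + h, u_n + h·k1); u_{n+1} = u_n + (h/2)·(k1 + k2).
t=-0.600000, u=-1.900000:
  k1 = f(-0.600000, -1.900000) = -1.650000
  k2 = f(-0.480000, -2.098000) = -2.441604
  u ← -1.900000 + (0.12/2)·(-1.650000 + (-2.441604)) = -2.145496
u(-0.48) ≈ -2.1455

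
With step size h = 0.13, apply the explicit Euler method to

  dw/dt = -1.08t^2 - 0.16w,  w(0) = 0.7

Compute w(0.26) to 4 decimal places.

0.6688

Euler: w_{n+1} = w_n + h·f(t_n, w_n).
t=0.000000, w=0.700000: f=-0.112000 → w ← 0.700000 + 0.13·(-0.112000) = 0.685440
t=0.130000, w=0.685440: f=-0.127922 → w ← 0.685440 + 0.13·(-0.127922) = 0.668810
w(0.26) ≈ 0.6688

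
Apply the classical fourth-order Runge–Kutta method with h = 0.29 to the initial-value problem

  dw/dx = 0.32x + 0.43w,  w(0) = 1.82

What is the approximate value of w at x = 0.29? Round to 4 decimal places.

2.0757

RK4: k1 = f(x_n, w_n); k2 = f(x_n + h/2, w_n + (h/2)·k1); k3 = f(x_n + h/2, w_n + (h/2)·k2); k4 = f(x_n + h, w_n + h·k3); w_{n+1} = w_n + (h/6)·(k1 + 2k2 + 2k3 + k4).
x=0.000000, w=1.820000:
  k1 = f(0.000000, 1.820000) = 0.782600
  k2 = f(0.145000, 1.933477) = 0.877795
  k3 = f(0.145000, 1.947280) = 0.883731
  k4 = f(0.290000, 2.076282) = 0.985601
  w ← 1.820000 + (0.29/6)·(k1 + 2k2 + 2k3 + k4) = 2.075744
w(0.29) ≈ 2.0757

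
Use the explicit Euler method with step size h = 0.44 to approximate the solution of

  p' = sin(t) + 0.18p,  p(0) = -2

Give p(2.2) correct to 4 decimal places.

-1.4051

Euler: p_{n+1} = p_n + h·f(t_n, p_n).
t=0.000000, p=-2.000000: f=-0.360000 → p ← -2.000000 + 0.44·(-0.360000) = -2.158400
t=0.440000, p=-2.158400: f=0.037427 → p ← -2.158400 + 0.44·0.037427 = -2.141932
t=0.880000, p=-2.141932: f=0.385191 → p ← -2.141932 + 0.44·0.385191 = -1.972448
t=1.320000, p=-1.972448: f=0.613674 → p ← -1.972448 + 0.44·0.613674 = -1.702431
t=1.760000, p=-1.702431: f=0.675717 → p ← -1.702431 + 0.44·0.675717 = -1.405116
p(2.2) ≈ -1.4051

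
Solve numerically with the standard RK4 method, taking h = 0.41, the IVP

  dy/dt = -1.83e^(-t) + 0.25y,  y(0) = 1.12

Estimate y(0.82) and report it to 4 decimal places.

RK4: k1 = f(t_n, y_n); k2 = f(t_n + h/2, y_n + (h/2)·k1); k3 = f(t_n + h/2, y_n + (h/2)·k2); k4 = f(t_n + h, y_n + h·k3); y_{n+1} = y_n + (h/6)·(k1 + 2k2 + 2k3 + k4).
t=0.000000, y=1.120000:
  k1 = f(0.000000, 1.120000) = -1.550000
  k2 = f(0.205000, 0.802250) = -1.290242
  k3 = f(0.205000, 0.855500) = -1.276929
  k4 = f(0.410000, 0.596459) = -1.065365
  y ← 1.120000 + (0.41/6)·(k1 + 2k2 + 2k3 + k4) = 0.590437
t=0.410000, y=0.590437:
  k1 = f(0.410000, 0.590437) = -1.066871
  k2 = f(0.615000, 0.371728) = -0.896441
  k3 = f(0.615000, 0.406666) = -0.887706
  k4 = f(0.820000, 0.226477) = -0.749371
  y ← 0.590437 + (0.41/6)·(k1 + 2k2 + 2k3 + k4) = 0.222493
y(0.82) ≈ 0.2225

0.2225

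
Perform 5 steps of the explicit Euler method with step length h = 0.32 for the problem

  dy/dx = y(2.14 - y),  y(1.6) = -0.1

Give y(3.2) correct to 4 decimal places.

-1.9732

Euler: y_{n+1} = y_n + h·f(x_n, y_n).
x=1.600000, y=-0.100000: f=-0.224000 → y ← -0.100000 + 0.32·(-0.224000) = -0.171680
x=1.920000, y=-0.171680: f=-0.396869 → y ← -0.171680 + 0.32·(-0.396869) = -0.298678
x=2.240000, y=-0.298678: f=-0.728380 → y ← -0.298678 + 0.32·(-0.728380) = -0.531760
x=2.560000, y=-0.531760: f=-1.420734 → y ← -0.531760 + 0.32·(-1.420734) = -0.986395
x=2.880000, y=-0.986395: f=-3.083859 → y ← -0.986395 + 0.32·(-3.083859) = -1.973230
y(3.2) ≈ -1.9732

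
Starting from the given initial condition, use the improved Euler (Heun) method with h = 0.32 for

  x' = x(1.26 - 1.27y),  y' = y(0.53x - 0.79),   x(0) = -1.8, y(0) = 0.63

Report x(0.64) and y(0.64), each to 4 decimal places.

Heun on (x,y): k1 = f(s_n, state_n); k2 = f(s_n + h, state_n + h·k1); state_{n+1} = state_n + (h/2)·(k1 + k2).
0.000000: (-1.800000, 0.630000)
  k1 = (-0.827820, -1.098720)
  predictor → (-2.064902, 0.278410)
  k2 = (-1.871668, -0.524635)
  → (-2.231918, 0.370263)
0.320000: (-2.231918, 0.370263)
  k1 = (-1.762692, -0.730499)
  predictor → (-2.795980, 0.136504)
  k2 = (-3.038224, -0.310119)
  → (-3.000065, 0.203765)
(x(0.64), y(0.64)) ≈ (-3.0001, 0.2038)

-3.0001, 0.2038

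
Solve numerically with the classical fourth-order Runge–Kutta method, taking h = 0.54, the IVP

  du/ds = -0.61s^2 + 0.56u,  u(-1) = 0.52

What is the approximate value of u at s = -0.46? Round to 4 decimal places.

RK4: k1 = f(s_n, u_n); k2 = f(s_n + h/2, u_n + (h/2)·k1); k3 = f(s_n + h/2, u_n + (h/2)·k2); k4 = f(s_n + h, u_n + h·k3); u_{n+1} = u_n + (h/6)·(k1 + 2k2 + 2k3 + k4).
s=-1.000000, u=0.520000:
  k1 = f(-1.000000, 0.520000) = -0.318800
  k2 = f(-0.730000, 0.433924) = -0.082072
  k3 = f(-0.730000, 0.497841) = -0.046278
  k4 = f(-0.460000, 0.495010) = 0.148129
  u ← 0.520000 + (0.54/6)·(k1 + 2k2 + 2k3 + k4) = 0.481537
u(-0.46) ≈ 0.4815

0.4815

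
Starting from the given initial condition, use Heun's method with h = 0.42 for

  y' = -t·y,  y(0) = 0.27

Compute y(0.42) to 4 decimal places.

Heun: k1 = f(t_n, y_n); k2 = f(t_n + h, y_n + h·k1); y_{n+1} = y_n + (h/2)·(k1 + k2).
t=0.000000, y=0.270000:
  k1 = f(0.000000, 0.270000) = 0.000000
  k2 = f(0.420000, 0.270000) = -0.113400
  y ← 0.270000 + (0.42/2)·(0.000000 + (-0.113400)) = 0.246186
y(0.42) ≈ 0.2462

0.2462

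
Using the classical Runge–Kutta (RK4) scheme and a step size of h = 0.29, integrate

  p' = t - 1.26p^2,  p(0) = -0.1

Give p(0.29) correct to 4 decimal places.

RK4: k1 = f(t_n, p_n); k2 = f(t_n + h/2, p_n + (h/2)·k1); k3 = f(t_n + h/2, p_n + (h/2)·k2); k4 = f(t_n + h, p_n + h·k3); p_{n+1} = p_n + (h/6)·(k1 + 2k2 + 2k3 + k4).
t=0.000000, p=-0.100000:
  k1 = f(0.000000, -0.100000) = -0.012600
  k2 = f(0.145000, -0.101827) = 0.131935
  k3 = f(0.145000, -0.080869) = 0.136760
  k4 = f(0.290000, -0.060340) = 0.285412
  p ← -0.100000 + (0.29/6)·(k1 + 2k2 + 2k3 + k4) = -0.060840
p(0.29) ≈ -0.0608

-0.0608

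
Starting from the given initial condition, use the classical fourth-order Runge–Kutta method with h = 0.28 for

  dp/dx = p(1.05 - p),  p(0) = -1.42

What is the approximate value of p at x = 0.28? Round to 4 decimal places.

-3.5064

RK4: k1 = f(x_n, p_n); k2 = f(x_n + h/2, p_n + (h/2)·k1); k3 = f(x_n + h/2, p_n + (h/2)·k2); k4 = f(x_n + h, p_n + h·k3); p_{n+1} = p_n + (h/6)·(k1 + 2k2 + 2k3 + k4).
x=0.000000, p=-1.420000:
  k1 = f(0.000000, -1.420000) = -3.507400
  k2 = f(0.140000, -1.911036) = -5.658646
  k3 = f(0.140000, -2.212210) = -7.216696
  k4 = f(0.280000, -3.440675) = -15.450953
  p ← -1.420000 + (0.28/6)·(k1 + 2k2 + 2k3 + k4) = -3.506422
p(0.28) ≈ -3.5064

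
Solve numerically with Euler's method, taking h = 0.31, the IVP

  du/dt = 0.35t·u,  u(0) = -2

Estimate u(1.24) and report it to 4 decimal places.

-2.4290

Euler: u_{n+1} = u_n + h·f(t_n, u_n).
t=0.000000, u=-2.000000: f=0.000000 → u ← -2.000000 + 0.31·0.000000 = -2.000000
t=0.310000, u=-2.000000: f=-0.217000 → u ← -2.000000 + 0.31·(-0.217000) = -2.067270
t=0.620000, u=-2.067270: f=-0.448598 → u ← -2.067270 + 0.31·(-0.448598) = -2.206335
t=0.930000, u=-2.206335: f=-0.718162 → u ← -2.206335 + 0.31·(-0.718162) = -2.428966
u(1.24) ≈ -2.4290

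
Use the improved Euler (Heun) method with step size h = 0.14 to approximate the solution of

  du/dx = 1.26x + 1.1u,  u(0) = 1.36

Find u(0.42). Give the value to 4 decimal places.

Heun: k1 = f(x_n, u_n); k2 = f(x_n + h, u_n + h·k1); u_{n+1} = u_n + (h/2)·(k1 + k2).
x=0.000000, u=1.360000:
  k1 = f(0.000000, 1.360000) = 1.496000
  k2 = f(0.140000, 1.569440) = 1.902784
  u ← 1.360000 + (0.14/2)·(1.496000 + 1.902784) = 1.597915
x=0.140000, u=1.597915:
  k1 = f(0.140000, 1.597915) = 1.934106
  k2 = f(0.280000, 1.868690) = 2.408359
  u ← 1.597915 + (0.14/2)·(1.934106 + 2.408359) = 1.901887
x=0.280000, u=1.901887:
  k1 = f(0.280000, 1.901887) = 2.444876
  k2 = f(0.420000, 2.244170) = 2.997787
  u ← 1.901887 + (0.14/2)·(2.444876 + 2.997787) = 2.282874
u(0.42) ≈ 2.2829

2.2829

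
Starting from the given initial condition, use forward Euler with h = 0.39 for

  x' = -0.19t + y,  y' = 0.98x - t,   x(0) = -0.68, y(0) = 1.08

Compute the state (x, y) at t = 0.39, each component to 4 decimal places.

-0.2588, 0.8201

Euler on (x,y): x_{n+1} = x_n + h·x', y_{n+1} = y_n + h·y'.
0.000000: (-0.680000, 1.080000); f=(1.080000, -0.666400) → (-0.258800, 0.820104)
(x(0.39), y(0.39)) ≈ (-0.2588, 0.8201)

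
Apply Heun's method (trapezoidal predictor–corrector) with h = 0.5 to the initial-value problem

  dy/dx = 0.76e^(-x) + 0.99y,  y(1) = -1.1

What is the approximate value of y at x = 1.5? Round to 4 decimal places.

-1.6324

Heun: k1 = f(x_n, y_n); k2 = f(x_n + h, y_n + h·k1); y_{n+1} = y_n + (h/2)·(k1 + k2).
x=1.000000, y=-1.100000:
  k1 = f(1.000000, -1.100000) = -0.809412
  k2 = f(1.500000, -1.504706) = -1.320080
  y ← -1.100000 + (0.5/2)·(-0.809412 + (-1.320080)) = -1.632373
y(1.5) ≈ -1.6324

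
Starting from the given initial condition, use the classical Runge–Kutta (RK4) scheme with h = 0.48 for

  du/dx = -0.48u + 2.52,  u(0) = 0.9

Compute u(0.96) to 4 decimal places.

RK4: k1 = f(x_n, u_n); k2 = f(x_n + h/2, u_n + (h/2)·k1); k3 = f(x_n + h/2, u_n + (h/2)·k2); k4 = f(x_n + h, u_n + h·k3); u_{n+1} = u_n + (h/6)·(k1 + 2k2 + 2k3 + k4).
x=0.000000, u=0.900000:
  k1 = f(0.000000, 0.900000) = 2.088000
  k2 = f(0.240000, 1.401120) = 1.847462
  k3 = f(0.240000, 1.343391) = 1.875172
  k4 = f(0.480000, 1.800083) = 1.655960
  u ← 0.900000 + (0.48/6)·(k1 + 2k2 + 2k3 + k4) = 1.795138
x=0.480000, u=1.795138:
  k1 = f(0.480000, 1.795138) = 1.658334
  k2 = f(0.720000, 2.193138) = 1.467294
  k3 = f(0.720000, 2.147289) = 1.489301
  k4 = f(0.960000, 2.510003) = 1.315199
  u ← 1.795138 + (0.48/6)·(k1 + 2k2 + 2k3 + k4) = 2.506076
u(0.96) ≈ 2.5061

2.5061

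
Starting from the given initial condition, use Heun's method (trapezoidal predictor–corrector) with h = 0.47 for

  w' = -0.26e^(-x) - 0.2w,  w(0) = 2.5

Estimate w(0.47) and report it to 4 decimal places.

2.1825

Heun: k1 = f(x_n, w_n); k2 = f(x_n + h, w_n + h·k1); w_{n+1} = w_n + (h/2)·(k1 + k2).
x=0.000000, w=2.500000:
  k1 = f(0.000000, 2.500000) = -0.760000
  k2 = f(0.470000, 2.142800) = -0.591061
  w ← 2.500000 + (0.47/2)·(-0.760000 + (-0.591061)) = 2.182501
w(0.47) ≈ 2.1825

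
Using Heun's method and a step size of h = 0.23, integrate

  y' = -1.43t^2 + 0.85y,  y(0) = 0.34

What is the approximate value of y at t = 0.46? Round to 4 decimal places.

0.4458

Heun: k1 = f(t_n, y_n); k2 = f(t_n + h, y_n + h·k1); y_{n+1} = y_n + (h/2)·(k1 + k2).
t=0.000000, y=0.340000:
  k1 = f(0.000000, 0.340000) = 0.289000
  k2 = f(0.230000, 0.406470) = 0.269852
  y ← 0.340000 + (0.23/2)·(0.289000 + 0.269852) = 0.404268
t=0.230000, y=0.404268:
  k1 = f(0.230000, 0.404268) = 0.267981
  k2 = f(0.460000, 0.465904) = 0.093430
  y ← 0.404268 + (0.23/2)·(0.267981 + 0.093430) = 0.445830
y(0.46) ≈ 0.4458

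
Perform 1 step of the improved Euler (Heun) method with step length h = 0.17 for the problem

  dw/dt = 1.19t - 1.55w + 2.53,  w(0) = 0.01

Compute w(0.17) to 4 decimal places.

Heun: k1 = f(t_n, w_n); k2 = f(t_n + h, w_n + h·k1); w_{n+1} = w_n + (h/2)·(k1 + k2).
t=0.000000, w=0.010000:
  k1 = f(0.000000, 0.010000) = 2.514500
  k2 = f(0.170000, 0.437465) = 2.054229
  w ← 0.010000 + (0.17/2)·(2.514500 + 2.054229) = 0.398342
w(0.17) ≈ 0.3983

0.3983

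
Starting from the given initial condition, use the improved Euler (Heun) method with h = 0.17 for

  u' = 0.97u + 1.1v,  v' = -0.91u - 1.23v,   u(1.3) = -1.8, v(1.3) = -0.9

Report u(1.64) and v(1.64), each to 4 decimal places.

-2.7121, -0.0143

Heun on (u,v): k1 = f(s_n, state_n); k2 = f(s_n + h, state_n + h·k1); state_{n+1} = state_n + (h/2)·(k1 + k2).
1.300000: (-1.800000, -0.900000)
  k1 = (-2.736000, 2.745000)
  predictor → (-2.265120, -0.433350)
  k2 = (-2.673851, 2.594280)
  → (-2.259837, -0.446161)
1.470000: (-2.259837, -0.446161)
  k1 = (-2.682820, 2.605230)
  predictor → (-2.715917, -0.003272)
  k2 = (-2.638038, 2.475509)
  → (-2.712110, -0.014298)
(u(1.64), v(1.64)) ≈ (-2.7121, -0.0143)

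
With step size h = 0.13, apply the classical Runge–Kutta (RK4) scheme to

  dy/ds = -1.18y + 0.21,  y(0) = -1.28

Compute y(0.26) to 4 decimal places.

-0.8948

RK4: k1 = f(s_n, y_n); k2 = f(s_n + h/2, y_n + (h/2)·k1); k3 = f(s_n + h/2, y_n + (h/2)·k2); k4 = f(s_n + h, y_n + h·k3); y_{n+1} = y_n + (h/6)·(k1 + 2k2 + 2k3 + k4).
s=0.000000, y=-1.280000:
  k1 = f(0.000000, -1.280000) = 1.720400
  k2 = f(0.065000, -1.168174) = 1.588445
  k3 = f(0.065000, -1.176751) = 1.598566
  k4 = f(0.130000, -1.072186) = 1.475180
  y ← -1.280000 + (0.13/6)·(k1 + 2k2 + 2k3 + k4) = -1.072659
s=0.130000, y=-1.072659:
  k1 = f(0.130000, -1.072659) = 1.475737
  k2 = f(0.195000, -0.976736) = 1.362548
  k3 = f(0.195000, -0.984093) = 1.371230
  k4 = f(0.260000, -0.894399) = 1.265391
  y ← -1.072659 + (0.13/6)·(k1 + 2k2 + 2k3 + k4) = -0.894804
y(0.26) ≈ -0.8948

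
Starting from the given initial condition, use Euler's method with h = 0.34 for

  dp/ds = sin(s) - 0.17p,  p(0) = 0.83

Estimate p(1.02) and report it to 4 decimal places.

Euler: p_{n+1} = p_n + h·f(s_n, p_n).
s=0.000000, p=0.830000: f=-0.141100 → p ← 0.830000 + 0.34·(-0.141100) = 0.782026
s=0.340000, p=0.782026: f=0.200543 → p ← 0.782026 + 0.34·0.200543 = 0.850211
s=0.680000, p=0.850211: f=0.484257 → p ← 0.850211 + 0.34·0.484257 = 1.014858
p(1.02) ≈ 1.0149

1.0149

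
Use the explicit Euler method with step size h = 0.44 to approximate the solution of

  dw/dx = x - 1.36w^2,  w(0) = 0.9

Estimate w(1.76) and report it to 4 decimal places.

0.9931

Euler: w_{n+1} = w_n + h·f(x_n, w_n).
x=0.000000, w=0.900000: f=-1.101600 → w ← 0.900000 + 0.44·(-1.101600) = 0.415296
x=0.440000, w=0.415296: f=0.205440 → w ← 0.415296 + 0.44·0.205440 = 0.505689
x=0.880000, w=0.505689: f=0.532218 → w ← 0.505689 + 0.44·0.532218 = 0.739866
x=1.320000, w=0.739866: f=0.575535 → w ← 0.739866 + 0.44·0.575535 = 0.993101
w(1.76) ≈ 0.9931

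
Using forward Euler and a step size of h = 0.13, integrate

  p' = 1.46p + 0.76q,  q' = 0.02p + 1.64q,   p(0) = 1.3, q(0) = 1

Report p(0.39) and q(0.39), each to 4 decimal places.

Euler on (p,q): p_{n+1} = p_n + h·p', q_{n+1} = q_n + h·q'.
0.000000: (1.300000, 1.000000); f=(2.658000, 1.666000) → (1.645540, 1.216580)
0.130000: (1.645540, 1.216580); f=(3.327089, 2.028102) → (2.078062, 1.480233)
0.260000: (2.078062, 1.480233); f=(4.158947, 2.469144) → (2.618725, 1.801222)
(p(0.39), q(0.39)) ≈ (2.6187, 1.8012)

2.6187, 1.8012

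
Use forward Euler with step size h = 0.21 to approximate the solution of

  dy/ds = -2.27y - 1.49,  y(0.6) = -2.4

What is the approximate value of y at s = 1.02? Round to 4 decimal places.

-1.1339

Euler: y_{n+1} = y_n + h·f(s_n, y_n).
s=0.600000, y=-2.400000: f=3.958000 → y ← -2.400000 + 0.21·3.958000 = -1.568820
s=0.810000, y=-1.568820: f=2.071221 → y ← -1.568820 + 0.21·2.071221 = -1.133864
y(1.02) ≈ -1.1339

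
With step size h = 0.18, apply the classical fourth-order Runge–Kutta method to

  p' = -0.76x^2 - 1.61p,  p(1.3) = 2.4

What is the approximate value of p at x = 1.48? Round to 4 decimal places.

1.5650

RK4: k1 = f(x_n, p_n); k2 = f(x_n + h/2, p_n + (h/2)·k1); k3 = f(x_n + h/2, p_n + (h/2)·k2); k4 = f(x_n + h, p_n + h·k3); p_{n+1} = p_n + (h/6)·(k1 + 2k2 + 2k3 + k4).
x=1.300000, p=2.400000:
  k1 = f(1.300000, 2.400000) = -5.148400
  k2 = f(1.390000, 1.936644) = -4.586393
  k3 = f(1.390000, 1.987225) = -4.667828
  k4 = f(1.480000, 1.559791) = -4.175968
  p ← 2.400000 + (0.18/6)·(k1 + 2k2 + 2k3 + k4) = 1.565016
p(1.48) ≈ 1.5650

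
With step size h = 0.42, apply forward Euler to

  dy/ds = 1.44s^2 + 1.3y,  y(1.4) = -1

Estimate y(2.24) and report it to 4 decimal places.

1.4459

Euler: y_{n+1} = y_n + h·f(s_n, y_n).
s=1.400000, y=-1.000000: f=1.522400 → y ← -1.000000 + 0.42·1.522400 = -0.360592
s=1.820000, y=-0.360592: f=4.301086 → y ← -0.360592 + 0.42·4.301086 = 1.445864
y(2.24) ≈ 1.4459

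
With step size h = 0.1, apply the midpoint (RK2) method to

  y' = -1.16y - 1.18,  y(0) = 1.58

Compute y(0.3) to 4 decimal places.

0.8182

Midpoint: k1 = f(s_n, y_n); k2 = f(s_n + h/2, y_n + (h/2)·k1); y_{n+1} = y_n + h·k2.
s=0.000000, y=1.580000:
  k1 = f(0.000000, 1.580000) = -3.012800
  k2 = f(0.050000, 1.429360) = -2.838058
  y ← 1.580000 + 0.1·(-2.838058) = 1.296194
s=0.100000, y=1.296194:
  k1 = f(0.100000, 1.296194) = -2.683585
  k2 = f(0.150000, 1.162015) = -2.527937
  y ← 1.296194 + 0.1·(-2.527937) = 1.043401
s=0.200000, y=1.043401:
  k1 = f(0.200000, 1.043401) = -2.390345
  k2 = f(0.250000, 0.923883) = -2.251705
  y ← 1.043401 + 0.1·(-2.251705) = 0.818230
y(0.3) ≈ 0.8182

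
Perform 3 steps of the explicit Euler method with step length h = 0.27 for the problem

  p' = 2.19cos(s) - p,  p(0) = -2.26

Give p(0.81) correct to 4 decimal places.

Euler: p_{n+1} = p_n + h·f(s_n, p_n).
s=0.000000, p=-2.260000: f=4.450000 → p ← -2.260000 + 0.27·4.450000 = -1.058500
s=0.270000, p=-1.058500: f=3.169158 → p ← -1.058500 + 0.27·3.169158 = -0.202827
s=0.540000, p=-0.202827: f=2.081209 → p ← -0.202827 + 0.27·2.081209 = 0.359099
p(0.81) ≈ 0.3591

0.3591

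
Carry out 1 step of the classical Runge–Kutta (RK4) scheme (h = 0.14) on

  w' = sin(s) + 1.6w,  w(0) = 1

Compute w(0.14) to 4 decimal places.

RK4: k1 = f(s_n, w_n); k2 = f(s_n + h/2, w_n + (h/2)·k1); k3 = f(s_n + h/2, w_n + (h/2)·k2); k4 = f(s_n + h, w_n + h·k3); w_{n+1} = w_n + (h/6)·(k1 + 2k2 + 2k3 + k4).
s=0.000000, w=1.000000:
  k1 = f(0.000000, 1.000000) = 1.600000
  k2 = f(0.070000, 1.112000) = 1.849143
  k3 = f(0.070000, 1.129440) = 1.877047
  k4 = f(0.140000, 1.262787) = 2.160002
  w ← 1.000000 + (0.14/6)·(k1 + 2k2 + 2k3 + k4) = 1.261622
w(0.14) ≈ 1.2616

1.2616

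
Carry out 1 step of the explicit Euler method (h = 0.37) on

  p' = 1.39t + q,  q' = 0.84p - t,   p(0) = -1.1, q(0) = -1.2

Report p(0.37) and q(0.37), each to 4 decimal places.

Euler on (p,q): p_{n+1} = p_n + h·p', q_{n+1} = q_n + h·q'.
0.000000: (-1.100000, -1.200000); f=(-1.200000, -0.924000) → (-1.544000, -1.541880)
(p(0.37), q(0.37)) ≈ (-1.5440, -1.5419)

-1.5440, -1.5419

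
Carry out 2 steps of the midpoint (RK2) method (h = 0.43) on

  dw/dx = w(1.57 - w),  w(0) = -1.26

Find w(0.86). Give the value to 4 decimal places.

Midpoint: k1 = f(x_n, w_n); k2 = f(x_n + h/2, w_n + (h/2)·k1); w_{n+1} = w_n + h·k2.
x=0.000000, w=-1.260000:
  k1 = f(0.000000, -1.260000) = -3.565800
  k2 = f(0.215000, -2.026647) = -7.289134
  w ← -1.260000 + 0.43·(-7.289134) = -4.394328
x=0.430000, w=-4.394328:
  k1 = f(0.430000, -4.394328) = -26.209209
  k2 = f(0.645000, -10.029307) = -116.333021
  w ← -4.394328 + 0.43·(-116.333021) = -54.417527
w(0.86) ≈ -54.4175

-54.4175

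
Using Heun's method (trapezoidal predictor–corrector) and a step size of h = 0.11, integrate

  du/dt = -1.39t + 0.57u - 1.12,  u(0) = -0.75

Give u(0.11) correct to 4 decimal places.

Heun: k1 = f(t_n, u_n); k2 = f(t_n + h, u_n + h·k1); u_{n+1} = u_n + (h/2)·(k1 + k2).
t=0.000000, u=-0.750000:
  k1 = f(0.000000, -0.750000) = -1.547500
  k2 = f(0.110000, -0.920225) = -1.797428
  u ← -0.750000 + (0.11/2)·(-1.547500 + (-1.797428)) = -0.933971
u(0.11) ≈ -0.9340

-0.9340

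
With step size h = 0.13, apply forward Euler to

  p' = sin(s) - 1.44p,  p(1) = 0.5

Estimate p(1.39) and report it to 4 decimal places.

Euler: p_{n+1} = p_n + h·f(s_n, p_n).
s=1.000000, p=0.500000: f=0.121471 → p ← 0.500000 + 0.13·0.121471 = 0.515791
s=1.130000, p=0.515791: f=0.161673 → p ← 0.515791 + 0.13·0.161673 = 0.536809
s=1.260000, p=0.536809: f=0.179086 → p ← 0.536809 + 0.13·0.179086 = 0.560090
p(1.39) ≈ 0.5601

0.5601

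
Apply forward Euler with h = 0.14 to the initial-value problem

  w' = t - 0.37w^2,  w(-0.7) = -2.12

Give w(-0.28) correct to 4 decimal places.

-3.3170

Euler: w_{n+1} = w_n + h·f(t_n, w_n).
t=-0.700000, w=-2.120000: f=-2.362928 → w ← -2.120000 + 0.14·(-2.362928) = -2.450810
t=-0.560000, w=-2.450810: f=-2.782394 → w ← -2.450810 + 0.14·(-2.782394) = -2.840345
t=-0.420000, w=-2.840345: f=-3.404997 → w ← -2.840345 + 0.14·(-3.404997) = -3.317045
w(-0.28) ≈ -3.3170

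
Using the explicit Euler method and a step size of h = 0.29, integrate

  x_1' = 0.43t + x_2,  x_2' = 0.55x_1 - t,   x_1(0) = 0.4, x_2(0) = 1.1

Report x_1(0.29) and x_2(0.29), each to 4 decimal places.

0.7190, 1.1638

Euler on (x_1,x_2): x_1_{n+1} = x_1_n + h·x_1', x_2_{n+1} = x_2_n + h·x_2'.
0.000000: (0.400000, 1.100000); f=(1.100000, 0.220000) → (0.719000, 1.163800)
(x_1(0.29), x_2(0.29)) ≈ (0.7190, 1.1638)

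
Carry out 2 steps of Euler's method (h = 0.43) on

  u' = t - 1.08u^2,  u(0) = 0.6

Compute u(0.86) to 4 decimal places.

0.5307

Euler: u_{n+1} = u_n + h·f(t_n, u_n).
t=0.000000, u=0.600000: f=-0.388800 → u ← 0.600000 + 0.43·(-0.388800) = 0.432816
t=0.430000, u=0.432816: f=0.227684 → u ← 0.432816 + 0.43·0.227684 = 0.530720
u(0.86) ≈ 0.5307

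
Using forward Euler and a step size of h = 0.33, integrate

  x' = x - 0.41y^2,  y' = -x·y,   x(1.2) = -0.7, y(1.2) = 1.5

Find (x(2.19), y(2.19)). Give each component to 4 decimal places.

-3.7130, 4.4044

Euler on (x,y): x_{n+1} = x_n + h·x', y_{n+1} = y_n + h·y'.
1.200000: (-0.700000, 1.500000); f=(-1.622500, 1.050000) → (-1.235425, 1.846500)
1.530000: (-1.235425, 1.846500); f=(-2.633346, 2.281212) → (-2.104429, 2.599300)
1.860000: (-2.104429, 2.599300); f=(-4.874537, 5.470042) → (-3.713026, 4.404414)
(x(2.19), y(2.19)) ≈ (-3.7130, 4.4044)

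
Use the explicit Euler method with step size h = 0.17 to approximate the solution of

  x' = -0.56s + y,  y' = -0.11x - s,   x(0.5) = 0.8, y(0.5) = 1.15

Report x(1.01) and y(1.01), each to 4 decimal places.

1.1388, 0.7557

Euler on (x,y): x_{n+1} = x_n + h·x', y_{n+1} = y_n + h·y'.
0.500000: (0.800000, 1.150000); f=(0.870000, -0.588000) → (0.947900, 1.050040)
0.670000: (0.947900, 1.050040); f=(0.674840, -0.774269) → (1.062623, 0.918414)
0.840000: (1.062623, 0.918414); f=(0.448014, -0.956889) → (1.138785, 0.755743)
(x(1.01), y(1.01)) ≈ (1.1388, 0.7557)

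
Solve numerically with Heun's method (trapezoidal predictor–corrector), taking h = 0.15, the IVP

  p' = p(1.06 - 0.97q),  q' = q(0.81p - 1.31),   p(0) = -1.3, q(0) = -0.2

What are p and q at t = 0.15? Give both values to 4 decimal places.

-1.5596, -0.1398

Heun on (p,q): k1 = f(t_n, state_n); k2 = f(t_n + h, state_n + h·k1); state_{n+1} = state_n + (h/2)·(k1 + k2).
0.000000: (-1.300000, -0.200000)
  k1 = (-1.630200, 0.472600)
  predictor → (-1.544530, -0.129110)
  k2 = (-1.830634, 0.330660)
  → (-1.559563, -0.139756)
(p(0.15), q(0.15)) ≈ (-1.5596, -0.1398)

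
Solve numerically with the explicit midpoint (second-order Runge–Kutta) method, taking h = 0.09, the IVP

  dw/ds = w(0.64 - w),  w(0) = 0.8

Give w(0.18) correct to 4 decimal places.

0.7788

Midpoint: k1 = f(s_n, w_n); k2 = f(s_n + h/2, w_n + (h/2)·k1); w_{n+1} = w_n + h·k2.
s=0.000000, w=0.800000:
  k1 = f(0.000000, 0.800000) = -0.128000
  k2 = f(0.045000, 0.794240) = -0.122504
  w ← 0.800000 + 0.09·(-0.122504) = 0.788975
s=0.090000, w=0.788975:
  k1 = f(0.090000, 0.788975) = -0.117537
  k2 = f(0.135000, 0.783686) = -0.112604
  w ← 0.788975 + 0.09·(-0.112604) = 0.778840
w(0.18) ≈ 0.7788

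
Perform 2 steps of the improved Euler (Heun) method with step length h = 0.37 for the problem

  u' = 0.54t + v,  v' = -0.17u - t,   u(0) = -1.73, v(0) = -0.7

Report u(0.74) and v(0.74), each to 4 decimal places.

-2.0649, -0.7301

Heun on (u,v): k1 = f(t_n, state_n); k2 = f(t_n + h, state_n + h·k1); state_{n+1} = state_n + (h/2)·(k1 + k2).
0.000000: (-1.730000, -0.700000)
  k1 = (-0.700000, 0.294100)
  predictor → (-1.989000, -0.591183)
  k2 = (-0.391383, -0.031870)
  → (-1.931906, -0.651487)
0.370000: (-1.931906, -0.651487)
  k1 = (-0.451687, -0.041576)
  predictor → (-2.099030, -0.666871)
  k2 = (-0.267271, -0.383165)
  → (-2.064913, -0.730065)
(u(0.74), v(0.74)) ≈ (-2.0649, -0.7301)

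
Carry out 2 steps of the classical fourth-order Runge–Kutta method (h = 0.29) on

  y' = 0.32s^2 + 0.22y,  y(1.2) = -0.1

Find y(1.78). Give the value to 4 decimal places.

0.3278

RK4: k1 = f(s_n, y_n); k2 = f(s_n + h/2, y_n + (h/2)·k1); k3 = f(s_n + h/2, y_n + (h/2)·k2); k4 = f(s_n + h, y_n + h·k3); y_{n+1} = y_n + (h/6)·(k1 + 2k2 + 2k3 + k4).
s=1.200000, y=-0.100000:
  k1 = f(1.200000, -0.100000) = 0.438800
  k2 = f(1.345000, -0.036374) = 0.570886
  k3 = f(1.345000, -0.017222) = 0.575099
  k4 = f(1.490000, 0.066779) = 0.725123
  y ← -0.100000 + (0.29/6)·(k1 + 2k2 + 2k3 + k4) = 0.067035
s=1.490000, y=0.067035:
  k1 = f(1.490000, 0.067035) = 0.725180
  k2 = f(1.635000, 0.172186) = 0.893313
  k3 = f(1.635000, 0.196565) = 0.898676
  k4 = f(1.780000, 0.327651) = 1.085971
  y ← 0.067035 + (0.29/6)·(k1 + 2k2 + 2k3 + k4) = 0.327799
y(1.78) ≈ 0.3278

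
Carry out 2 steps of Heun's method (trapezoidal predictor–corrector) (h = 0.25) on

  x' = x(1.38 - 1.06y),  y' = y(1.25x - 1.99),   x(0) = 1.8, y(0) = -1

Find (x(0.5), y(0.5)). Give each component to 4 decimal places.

Heun on (x,y): k1 = f(t_n, state_n); k2 = f(t_n + h, state_n + h·k1); state_{n+1} = state_n + (h/2)·(k1 + k2).
0.000000: (1.800000, -1.000000)
  k1 = (4.392000, -0.260000)
  predictor → (2.898000, -1.065000)
  k2 = (7.270792, -1.738612)
  → (3.257849, -1.249827)
0.250000: (3.257849, -1.249827)
  k1 = (8.811883, -2.602528)
  predictor → (5.460820, -1.900459)
  k2 = (18.536676, -9.190664)
  → (6.676419, -2.723976)
(x(0.5), y(0.5)) ≈ (6.6764, -2.7240)

6.6764, -2.7240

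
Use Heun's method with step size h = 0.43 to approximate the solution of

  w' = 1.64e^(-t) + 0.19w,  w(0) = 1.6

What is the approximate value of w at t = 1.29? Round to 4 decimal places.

3.4525

Heun: k1 = f(t_n, w_n); k2 = f(t_n + h, w_n + h·k1); w_{n+1} = w_n + (h/2)·(k1 + k2).
t=0.000000, w=1.600000:
  k1 = f(0.000000, 1.600000) = 1.944000
  k2 = f(0.430000, 2.435920) = 1.529660
  w ← 1.600000 + (0.43/2)·(1.944000 + 1.529660) = 2.346837
t=0.430000, w=2.346837:
  k1 = f(0.430000, 2.346837) = 1.512734
  k2 = f(0.860000, 2.997312) = 1.263475
  w ← 2.346837 + (0.43/2)·(1.512734 + 1.263475) = 2.943722
t=0.860000, w=2.943722:
  k1 = f(0.860000, 2.943722) = 1.253293
  k2 = f(1.290000, 3.482638) = 1.113145
  w ← 2.943722 + (0.43/2)·(1.253293 + 1.113145) = 3.452506
w(1.29) ≈ 3.4525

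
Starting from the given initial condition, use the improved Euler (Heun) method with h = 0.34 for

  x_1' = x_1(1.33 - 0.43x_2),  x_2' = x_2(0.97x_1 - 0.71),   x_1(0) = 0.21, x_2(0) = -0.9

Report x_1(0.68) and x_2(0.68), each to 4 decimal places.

Heun on (x_1,x_2): k1 = f(t_n, state_n); k2 = f(t_n + h, state_n + h·k1); state_{n+1} = state_n + (h/2)·(k1 + k2).
0.000000: (0.210000, -0.900000)
  k1 = (0.360570, 0.455670)
  predictor → (0.332594, -0.745072)
  k2 = (0.548907, 0.288629)
  → (0.364611, -0.773469)
0.340000: (0.364611, -0.773469)
  k1 = (0.606199, 0.275608)
  predictor → (0.570719, -0.679762)
  k2 = (0.925876, 0.106317)
  → (0.625064, -0.708542)
(x_1(0.68), x_2(0.68)) ≈ (0.6251, -0.7085)

0.6251, -0.7085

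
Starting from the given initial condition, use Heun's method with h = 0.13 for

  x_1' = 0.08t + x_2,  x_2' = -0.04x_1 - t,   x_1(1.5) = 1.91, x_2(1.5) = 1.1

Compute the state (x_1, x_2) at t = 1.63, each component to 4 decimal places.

Heun on (x_1,x_2): k1 = f(t_n, state_n); k2 = f(t_n + h, state_n + h·k1); state_{n+1} = state_n + (h/2)·(k1 + k2).
1.500000: (1.910000, 1.100000)
  k1 = (1.220000, -1.576400)
  predictor → (2.068600, 0.895068)
  k2 = (1.025468, -1.712744)
  → (2.055955, 0.886206)
(x_1(1.63), x_2(1.63)) ≈ (2.0560, 0.8862)

2.0560, 0.8862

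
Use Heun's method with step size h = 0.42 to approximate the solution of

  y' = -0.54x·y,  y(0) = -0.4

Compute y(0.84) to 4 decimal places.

Heun: k1 = f(x_n, y_n); k2 = f(x_n + h, y_n + h·k1); y_{n+1} = y_n + (h/2)·(k1 + k2).
x=0.000000, y=-0.400000:
  k1 = f(0.000000, -0.400000) = 0.000000
  k2 = f(0.420000, -0.400000) = 0.090720
  y ← -0.400000 + (0.42/2)·(0.000000 + 0.090720) = -0.380949
x=0.420000, y=-0.380949:
  k1 = f(0.420000, -0.380949) = 0.086399
  k2 = f(0.840000, -0.344661) = 0.156338
  y ← -0.380949 + (0.42/2)·(0.086399 + 0.156338) = -0.329974
y(0.84) ≈ -0.3300

-0.3300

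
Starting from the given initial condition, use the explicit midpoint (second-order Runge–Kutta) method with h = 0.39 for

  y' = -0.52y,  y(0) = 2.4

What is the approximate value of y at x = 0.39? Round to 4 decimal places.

Midpoint: k1 = f(x_n, y_n); k2 = f(x_n + h/2, y_n + (h/2)·k1); y_{n+1} = y_n + h·k2.
x=0.000000, y=2.400000:
  k1 = f(0.000000, 2.400000) = -1.248000
  k2 = f(0.195000, 2.156640) = -1.121453
  y ← 2.400000 + 0.39·(-1.121453) = 1.962633
y(0.39) ≈ 1.9626

1.9626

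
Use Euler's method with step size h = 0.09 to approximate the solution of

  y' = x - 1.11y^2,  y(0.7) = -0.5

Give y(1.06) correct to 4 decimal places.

-0.2749

Euler: y_{n+1} = y_n + h·f(x_n, y_n).
x=0.700000, y=-0.500000: f=0.422500 → y ← -0.500000 + 0.09·0.422500 = -0.461975
x=0.790000, y=-0.461975: f=0.553103 → y ← -0.461975 + 0.09·0.553103 = -0.412196
x=0.880000, y=-0.412196: f=0.691405 → y ← -0.412196 + 0.09·0.691405 = -0.349969
x=0.970000, y=-0.349969: f=0.834049 → y ← -0.349969 + 0.09·0.834049 = -0.274905
y(1.06) ≈ -0.2749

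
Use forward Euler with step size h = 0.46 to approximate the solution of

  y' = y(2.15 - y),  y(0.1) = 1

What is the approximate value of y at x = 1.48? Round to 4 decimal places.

Euler: y_{n+1} = y_n + h·f(x_n, y_n).
x=0.100000, y=1.000000: f=1.150000 → y ← 1.000000 + 0.46·1.150000 = 1.529000
x=0.560000, y=1.529000: f=0.949509 → y ← 1.529000 + 0.46·0.949509 = 1.965774
x=1.020000, y=1.965774: f=0.362146 → y ← 1.965774 + 0.46·0.362146 = 2.132361
y(1.48) ≈ 2.1324

2.1324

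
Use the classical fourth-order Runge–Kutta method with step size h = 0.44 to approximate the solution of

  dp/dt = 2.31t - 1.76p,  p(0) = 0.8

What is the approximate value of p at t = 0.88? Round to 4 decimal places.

RK4: k1 = f(t_n, p_n); k2 = f(t_n + h/2, p_n + (h/2)·k1); k3 = f(t_n + h/2, p_n + (h/2)·k2); k4 = f(t_n + h, p_n + h·k3); p_{n+1} = p_n + (h/6)·(k1 + 2k2 + 2k3 + k4).
t=0.000000, p=0.800000:
  k1 = f(0.000000, 0.800000) = -1.408000
  k2 = f(0.220000, 0.490240) = -0.354622
  k3 = f(0.220000, 0.721983) = -0.762490
  k4 = f(0.440000, 0.464504) = 0.198872
  p ← 0.800000 + (0.44/6)·(k1 + 2k2 + 2k3 + k4) = 0.547487
t=0.440000, p=0.547487:
  k1 = f(0.440000, 0.547487) = 0.052822
  k2 = f(0.660000, 0.559108) = 0.540569
  k3 = f(0.660000, 0.666413) = 0.351714
  k4 = f(0.880000, 0.702241) = 0.796855
  p ← 0.547487 + (0.44/6)·(k1 + 2k2 + 2k3 + k4) = 0.740665
p(0.88) ≈ 0.7407

0.7407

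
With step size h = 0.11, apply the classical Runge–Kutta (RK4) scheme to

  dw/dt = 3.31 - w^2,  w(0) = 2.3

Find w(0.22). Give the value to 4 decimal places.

RK4: k1 = f(t_n, w_n); k2 = f(t_n + h/2, w_n + (h/2)·k1); k3 = f(t_n + h/2, w_n + (h/2)·k2); k4 = f(t_n + h, w_n + h·k3); w_{n+1} = w_n + (h/6)·(k1 + 2k2 + 2k3 + k4).
t=0.000000, w=2.300000:
  k1 = f(0.000000, 2.300000) = -1.980000
  k2 = f(0.055000, 2.191100) = -1.490919
  k3 = f(0.055000, 2.217999) = -1.609522
  k4 = f(0.110000, 2.122953) = -1.196928
  w ← 2.300000 + (0.11/6)·(k1 + 2k2 + 2k3 + k4) = 2.128073
t=0.110000, w=2.128073:
  k1 = f(0.110000, 2.128073) = -1.218697
  k2 = f(0.165000, 2.061045) = -0.937907
  k3 = f(0.165000, 2.076489) = -1.001805
  k4 = f(0.220000, 2.017875) = -0.761819
  w ← 2.128073 + (0.11/6)·(k1 + 2k2 + 2k3 + k4) = 2.020641
w(0.22) ≈ 2.0206

2.0206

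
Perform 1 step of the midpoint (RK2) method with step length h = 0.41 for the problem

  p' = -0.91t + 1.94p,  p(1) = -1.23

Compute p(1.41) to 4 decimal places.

Midpoint: k1 = f(t_n, p_n); k2 = f(t_n + h/2, p_n + (h/2)·k1); p_{n+1} = p_n + h·k2.
t=1.000000, p=-1.230000:
  k1 = f(1.000000, -1.230000) = -3.296200
  k2 = f(1.205000, -1.905721) = -4.793649
  p ← -1.230000 + 0.41·(-4.793649) = -3.195396
p(1.41) ≈ -3.1954

-3.1954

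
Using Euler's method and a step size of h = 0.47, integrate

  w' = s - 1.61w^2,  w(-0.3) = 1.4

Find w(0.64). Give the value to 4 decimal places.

-0.1822

Euler: w_{n+1} = w_n + h·f(s_n, w_n).
s=-0.300000, w=1.400000: f=-3.455600 → w ← 1.400000 + 0.47·(-3.455600) = -0.224132
s=0.170000, w=-0.224132: f=0.089121 → w ← -0.224132 + 0.47·0.089121 = -0.182245
w(0.64) ≈ -0.1822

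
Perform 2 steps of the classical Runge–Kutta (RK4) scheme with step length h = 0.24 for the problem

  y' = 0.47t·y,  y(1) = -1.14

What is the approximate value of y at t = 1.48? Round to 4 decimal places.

-1.5080

RK4: k1 = f(t_n, y_n); k2 = f(t_n + h/2, y_n + (h/2)·k1); k3 = f(t_n + h/2, y_n + (h/2)·k2); k4 = f(t_n + h, y_n + h·k3); y_{n+1} = y_n + (h/6)·(k1 + 2k2 + 2k3 + k4).
t=1.000000, y=-1.140000:
  k1 = f(1.000000, -1.140000) = -0.535800
  k2 = f(1.120000, -1.204296) = -0.633941
  k3 = f(1.120000, -1.216073) = -0.640141
  k4 = f(1.240000, -1.293634) = -0.753930
  y ← -1.140000 + (0.24/6)·(k1 + 2k2 + 2k3 + k4) = -1.293516
t=1.240000, y=-1.293516:
  k1 = f(1.240000, -1.293516) = -0.753861
  k2 = f(1.360000, -1.383979) = -0.884639
  k3 = f(1.360000, -1.399673) = -0.894671
  k4 = f(1.480000, -1.508237) = -1.049129
  y ← -1.293516 + (0.24/6)·(k1 + 2k2 + 2k3 + k4) = -1.507980
y(1.48) ≈ -1.5080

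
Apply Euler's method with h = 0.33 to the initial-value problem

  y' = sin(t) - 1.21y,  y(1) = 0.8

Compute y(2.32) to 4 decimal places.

Euler: y_{n+1} = y_n + h·f(t_n, y_n).
t=1.000000, y=0.800000: f=-0.126529 → y ← 0.800000 + 0.33·(-0.126529) = 0.758245
t=1.330000, y=0.758245: f=0.053671 → y ← 0.758245 + 0.33·0.053671 = 0.775957
t=1.660000, y=0.775957: f=0.057116 → y ← 0.775957 + 0.33·0.057116 = 0.794805
t=1.990000, y=0.794805: f=-0.048301 → y ← 0.794805 + 0.33·(-0.048301) = 0.778866
y(2.32) ≈ 0.7789

0.7789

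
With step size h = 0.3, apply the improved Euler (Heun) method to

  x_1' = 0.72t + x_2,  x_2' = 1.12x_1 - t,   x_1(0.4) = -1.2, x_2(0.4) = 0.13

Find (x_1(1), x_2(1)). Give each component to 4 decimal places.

-1.1502, -1.0443

Heun on (x_1,x_2): k1 = f(t_n, state_n); k2 = f(t_n + h, state_n + h·k1); state_{n+1} = state_n + (h/2)·(k1 + k2).
0.400000: (-1.200000, 0.130000)
  k1 = (0.418000, -1.744000)
  predictor → (-1.074600, -0.393200)
  k2 = (0.110800, -1.903552)
  → (-1.120680, -0.417133)
0.700000: (-1.120680, -0.417133)
  k1 = (0.086867, -1.955162)
  predictor → (-1.094620, -1.003681)
  k2 = (-0.283681, -2.225974)
  → (-1.150202, -1.044303)
(x_1(1), x_2(1)) ≈ (-1.1502, -1.0443)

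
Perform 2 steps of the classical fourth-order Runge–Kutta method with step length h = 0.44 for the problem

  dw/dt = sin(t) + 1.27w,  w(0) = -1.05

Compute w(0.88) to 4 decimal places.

RK4: k1 = f(t_n, w_n); k2 = f(t_n + h/2, w_n + (h/2)·k1); k3 = f(t_n + h/2, w_n + (h/2)·k2); k4 = f(t_n + h, w_n + h·k3); w_{n+1} = w_n + (h/6)·(k1 + 2k2 + 2k3 + k4).
t=0.000000, w=-1.050000:
  k1 = f(0.000000, -1.050000) = -1.333500
  k2 = f(0.220000, -1.343370) = -1.487850
  k3 = f(0.220000, -1.377327) = -1.530976
  k4 = f(0.440000, -1.723629) = -1.763070
  w ← -1.050000 + (0.44/6)·(k1 + 2k2 + 2k3 + k4) = -1.719843
t=0.440000, w=-1.719843:
  k1 = f(0.440000, -1.719843) = -1.758261
  k2 = f(0.660000, -2.106660) = -2.062342
  k3 = f(0.660000, -2.173558) = -2.147302
  k4 = f(0.880000, -2.664656) = -2.613374
  w ← -1.719843 + (0.44/6)·(k1 + 2k2 + 2k3 + k4) = -2.657844
w(0.88) ≈ -2.6578

-2.6578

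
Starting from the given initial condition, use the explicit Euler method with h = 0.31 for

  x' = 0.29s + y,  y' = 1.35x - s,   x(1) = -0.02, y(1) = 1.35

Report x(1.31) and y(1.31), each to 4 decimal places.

0.4884, 1.0316

Euler on (x,y): x_{n+1} = x_n + h·x', y_{n+1} = y_n + h·y'.
1.000000: (-0.020000, 1.350000); f=(1.640000, -1.027000) → (0.488400, 1.031630)
(x(1.31), y(1.31)) ≈ (0.4884, 1.0316)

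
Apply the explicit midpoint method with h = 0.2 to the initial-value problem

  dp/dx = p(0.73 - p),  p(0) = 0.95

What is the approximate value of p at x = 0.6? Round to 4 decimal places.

Midpoint: k1 = f(x_n, p_n); k2 = f(x_n + h/2, p_n + (h/2)·k1); p_{n+1} = p_n + h·k2.
x=0.000000, p=0.950000:
  k1 = f(0.000000, 0.950000) = -0.209000
  k2 = f(0.100000, 0.929100) = -0.184984
  p ← 0.950000 + 0.2·(-0.184984) = 0.913003
x=0.200000, p=0.913003:
  k1 = f(0.200000, 0.913003) = -0.167083
  k2 = f(0.300000, 0.896295) = -0.149049
  p ← 0.913003 + 0.2·(-0.149049) = 0.883193
x=0.400000, p=0.883193:
  k1 = f(0.400000, 0.883193) = -0.135299
  k2 = f(0.500000, 0.869663) = -0.121460
  p ← 0.883193 + 0.2·(-0.121460) = 0.858901
p(0.6) ≈ 0.8589

0.8589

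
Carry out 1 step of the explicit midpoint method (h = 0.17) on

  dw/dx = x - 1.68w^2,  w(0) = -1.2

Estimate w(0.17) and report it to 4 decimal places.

Midpoint: k1 = f(x_n, w_n); k2 = f(x_n + h/2, w_n + (h/2)·k1); w_{n+1} = w_n + h·k2.
x=0.000000, w=-1.200000:
  k1 = f(0.000000, -1.200000) = -2.419200
  k2 = f(0.085000, -1.405632) = -3.234346
  w ← -1.200000 + 0.17·(-3.234346) = -1.749839
w(0.17) ≈ -1.7498

-1.7498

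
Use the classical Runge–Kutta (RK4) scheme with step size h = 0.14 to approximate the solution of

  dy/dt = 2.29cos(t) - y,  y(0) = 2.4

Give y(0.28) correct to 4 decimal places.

RK4: k1 = f(t_n, y_n); k2 = f(t_n + h/2, y_n + (h/2)·k1); k3 = f(t_n + h/2, y_n + (h/2)·k2); k4 = f(t_n + h, y_n + h·k3); y_{n+1} = y_n + (h/6)·(k1 + 2k2 + 2k3 + k4).
t=0.000000, y=2.400000:
  k1 = f(0.000000, 2.400000) = -0.110000
  k2 = f(0.070000, 2.392300) = -0.107908
  k3 = f(0.070000, 2.392446) = -0.108055
  k4 = f(0.140000, 2.384872) = -0.117278
  y ← 2.400000 + (0.14/6)·(k1 + 2k2 + 2k3 + k4) = 2.384619
t=0.140000, y=2.384619:
  k1 = f(0.140000, 2.384619) = -0.117024
  k2 = f(0.210000, 2.376427) = -0.136736
  k3 = f(0.210000, 2.375047) = -0.135356
  k4 = f(0.280000, 2.365669) = -0.164852
  y ← 2.384619 + (0.14/6)·(k1 + 2k2 + 2k3 + k4) = 2.365344
y(0.28) ≈ 2.3653

2.3653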